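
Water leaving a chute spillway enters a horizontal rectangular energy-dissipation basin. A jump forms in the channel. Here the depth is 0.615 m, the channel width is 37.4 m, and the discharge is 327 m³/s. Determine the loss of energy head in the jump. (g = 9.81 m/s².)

ΔE = 6.01 m

q = Q/b = 327/37.4 = 8.74 m²/s; V₁ = q/y₁ = 14.2 m/s. Fr₁ = V₁/√(g·y₁) = 5.79.
From the momentum equation for a rectangular channel, y₂/y₁ = ½[√(1 + 8Fr₁²) − 1] = ½[√269.0 − 1] = 7.70.
y₂ = 7.70 × 0.615 = 4.74 m.
V₂ = q/y₂ = 8.74/4.74 = 1.85 m/s. E₁ = y₁ + V₁²/2g = 10.9 m; E₂ = y₂ + V₂²/2g = 4.91 m. ΔE = E₁ − E₂ = 6.01 m.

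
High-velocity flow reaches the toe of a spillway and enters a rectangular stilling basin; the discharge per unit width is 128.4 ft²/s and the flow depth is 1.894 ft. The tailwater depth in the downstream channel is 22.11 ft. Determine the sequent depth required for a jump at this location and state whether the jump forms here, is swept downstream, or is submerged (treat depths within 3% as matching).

V₁ = q/y₁ = 128.4/1.894 = 67.79 ft/s. Fr₁ = V₁/√(g·y₁) = 67.79/√(32.2×1.894) = 8.681.
Sequent-depth ratio: y₂/y₁ = ½[√(1 + 8Fr₁²) − 1] = ½[√603.87 − 1] = 11.79.
y₂ = 11.79 × 1.894 = 22.32 ft.
Tailwater y_tw = 22.11 ft: y_tw ≈ y₂, so the jump forms here.

y₂ = 22.32 ft; the jump forms here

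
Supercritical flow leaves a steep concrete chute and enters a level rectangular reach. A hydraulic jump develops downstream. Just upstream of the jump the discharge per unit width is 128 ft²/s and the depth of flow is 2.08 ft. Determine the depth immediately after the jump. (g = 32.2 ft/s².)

V₁ = q/y₁ = 128/2.08 = 61.5 ft/s. Fr₁ = V₁/√(g·y₁) = 61.5/√(32.2×2.08) = 7.52.
Conjugate-depth relation: y₂/y₁ = ½[√(1 + 8Fr₁²) − 1] = ½[√453.3 − 1] = 10.1.
y₂ = 10.1 × 2.08 = 21.1 ft.

y₂ = 21.1 ft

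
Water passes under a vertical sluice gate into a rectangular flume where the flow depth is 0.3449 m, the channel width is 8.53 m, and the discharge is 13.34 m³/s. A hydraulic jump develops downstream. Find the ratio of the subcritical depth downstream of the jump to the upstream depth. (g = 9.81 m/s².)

q = Q/b = 13.34/8.53 = 1.564 m²/s; V₁ = q/y₁ = 4.534 m/s. Fr₁ = V₁/√(g·y₁) = 2.465.
Bélanger equation: y₂/y₁ = ½[√(1 + 8Fr₁²) − 1] = ½[√49.613 − 1] = 3.022.

y₂/y₁ = 3.022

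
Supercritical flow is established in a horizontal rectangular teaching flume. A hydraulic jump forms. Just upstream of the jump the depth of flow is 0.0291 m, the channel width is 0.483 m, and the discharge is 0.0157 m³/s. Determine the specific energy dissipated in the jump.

q = Q/b = 0.0157/0.483 = 0.0325 m²/s; V₁ = q/y₁ = 1.12 m/s. Fr₁ = V₁/√(g·y₁) = 2.09.
From the momentum equation for a rectangular channel, y₂/y₁ = ½[√(1 + 8Fr₁²) − 1] = ½[√35.97 − 1] = 2.50.
y₂ = 2.50 × 0.0291 = 0.0727 m.
V₂ = q/y₂ = 0.0325/0.0727 = 0.447 m/s. E₁ = y₁ + V₁²/2g = 0.0927 m; E₂ = y₂ + V₂²/2g = 0.0829 m. ΔE = E₁ − E₂ = 0.00980 m.

ΔE = 0.00980 m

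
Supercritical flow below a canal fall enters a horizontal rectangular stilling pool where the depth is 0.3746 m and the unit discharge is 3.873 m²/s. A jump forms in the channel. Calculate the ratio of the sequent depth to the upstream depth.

V₁ = q/y₁ = 3.873/0.3746 = 10.34 m/s. Fr₁ = V₁/√(g·y₁) = 10.34/√(9.81×0.3746) = 5.393.
Sequent-depth ratio: y₂/y₁ = ½[√(1 + 8Fr₁²) − 1] = ½[√233.71 − 1] = 7.144.

y₂/y₁ = 7.144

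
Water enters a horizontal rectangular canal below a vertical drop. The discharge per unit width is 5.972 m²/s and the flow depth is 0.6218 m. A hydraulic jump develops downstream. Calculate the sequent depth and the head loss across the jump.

V₁ = q/y₁ = 5.972/0.6218 = 9.604 m/s. Fr₁ = V₁/√(g·y₁) = 9.604/√(9.81×0.6218) = 3.889.
From the momentum equation for a rectangular channel, y₂/y₁ = ½[√(1 + 8Fr₁²) − 1] = ½[√121.98 − 1] = 5.022.
y₂ = 5.022 × 0.6218 = 3.123 m.
V₂ = q/y₂ = 5.972/3.123 = 1.912 m/s. E₁ = y₁ + V₁²/2g = 5.323 m; E₂ = y₂ + V₂²/2g = 3.309 m. ΔE = E₁ − E₂ = 2.014 m.

y₂ = 3.123 m; ΔE = 2.014 m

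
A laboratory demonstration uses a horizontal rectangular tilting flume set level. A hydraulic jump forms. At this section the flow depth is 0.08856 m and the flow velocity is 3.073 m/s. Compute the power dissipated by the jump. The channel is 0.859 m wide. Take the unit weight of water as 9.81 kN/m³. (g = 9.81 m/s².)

P = 0.3932 kW

Fr₁ = V₁/√(g·y₁) = 3.073/√(9.81×0.08856) = 3.297.
Conjugate-depth relation: y₂/y₁ = ½[√(1 + 8Fr₁²) − 1] = ½[√87.958 − 1] = 4.189.
y₂ = 4.189 × 0.08856 = 0.3710 m.
Head loss: ΔE = (y₂ − y₁)³/(4y₁y₂) = (0.3710 − 0.08856)³/(4×0.08856×0.3710) = 0.02253/0.1314 = 0.1714 m.
q = V₁·y₁ = 3.073 × 0.08856 = 0.2721 m²/s. Q = q·b = 0.2721 × 0.859 = 0.2338 m³/s. P = γ·Q·ΔE = 9.81 × 0.2338 × 0.1714 = 0.3932 kW.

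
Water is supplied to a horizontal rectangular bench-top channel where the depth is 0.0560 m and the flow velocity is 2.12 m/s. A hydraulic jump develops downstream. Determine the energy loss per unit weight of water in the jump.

Fr₁ = V₁/√(g·y₁) = 2.12/√(9.81×0.0560) = 2.86.
By Bélanger, y₂/y₁ = ½[√(1 + 8Fr₁²) − 1] = ½[√66.45 − 1] = 3.58.
y₂ = 3.58 × 0.0560 = 0.200 m.
q = V₁·y₁ = 2.12 × 0.0560 = 0.119 m²/s. V₂ = q/y₂ = 0.119/0.200 = 0.593 m/s. E₁ = y₁ + V₁²/2g = 0.285 m; E₂ = y₂ + V₂²/2g = 0.218 m. ΔE = E₁ − E₂ = 0.0669 m.

ΔE = 0.0669 m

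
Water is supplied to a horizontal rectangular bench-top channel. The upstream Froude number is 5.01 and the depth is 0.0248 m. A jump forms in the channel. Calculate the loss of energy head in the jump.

Fr₁ = 5.01 (given).
By Bélanger, y₂/y₁ = ½[√(1 + 8Fr₁²) − 1] = ½[√201.8 − 1] = 6.60.
y₂ = 6.60 × 0.0248 = 0.164 m.
V₁ = Fr₁·√(g·y₁) = 5.01×√(9.81×0.0248) = 2.47 m/s; q = V₁·y₁ = 0.0613 m²/s. V₂ = q/y₂ = 0.0613/0.164 = 0.374 m/s. E₁ = y₁ + V₁²/2g = 0.336 m; E₂ = y₂ + V₂²/2g = 0.171 m. ΔE = E₁ − E₂ = 0.165 m.

ΔE = 0.165 m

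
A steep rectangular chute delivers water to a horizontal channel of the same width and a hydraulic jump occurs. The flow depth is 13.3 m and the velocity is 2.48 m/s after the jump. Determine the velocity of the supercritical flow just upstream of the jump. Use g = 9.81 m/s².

V₁ = 28.6 m/s

Fr₂ = V₂/√(g·y₂) = 2.48/√(9.81×13.3) = 0.217.
Since the conjugate-depth ratio holds either way, y₁/y₂ = ½[√(1 + 8Fr₂²) − 1] = ½[√1.377 − 1] = 0.0868.
y₁ = 0.0868 × 13.3 = 1.15 m.
V₁ = q/y₁ = 33.0/1.15 = 28.6 m/s.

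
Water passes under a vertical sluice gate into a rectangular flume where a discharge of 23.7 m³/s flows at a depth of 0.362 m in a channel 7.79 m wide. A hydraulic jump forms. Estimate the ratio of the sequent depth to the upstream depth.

y₂/y₁ = 5.83

q = Q/b = 23.7/7.79 = 3.04 m²/s; V₁ = q/y₁ = 8.40 m/s. Fr₁ = V₁/√(g·y₁) = 4.46.
Sequent-depth ratio: y₂/y₁ = ½[√(1 + 8Fr₁²) − 1] = ½[√160.1 − 1] = 5.83.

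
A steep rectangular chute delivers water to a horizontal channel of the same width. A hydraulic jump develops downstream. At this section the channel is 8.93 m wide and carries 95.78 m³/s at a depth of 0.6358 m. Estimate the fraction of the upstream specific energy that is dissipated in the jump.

ΔE/E₁ = 0.608 (60.8%)

q = Q/b = 95.78/8.93 = 10.73 m²/s; V₁ = q/y₁ = 16.87 m/s. Fr₁ = V₁/√(g·y₁) = 6.755.
By Bélanger, y₂/y₁ = ½[√(1 + 8Fr₁²) − 1] = ½[√366.01 − 1] = 9.066.
y₂ = 9.066 × 0.6358 = 5.764 m.
E₁ = y₁ + V₁²/2g = 15.14 m. ΔE = (y₂ − y₁)³/(4y₁y₂) = 9.200 m. ΔE/E₁ = 9.200/15.14 = 0.608.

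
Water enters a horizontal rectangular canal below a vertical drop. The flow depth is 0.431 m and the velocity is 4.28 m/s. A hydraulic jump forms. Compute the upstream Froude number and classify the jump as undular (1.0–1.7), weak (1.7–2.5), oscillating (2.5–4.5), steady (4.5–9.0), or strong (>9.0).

Fr₁ = V₁/√(g·y₁) = 4.28/√(9.81×0.431) = 2.08.
Fr₁ = 2.08 lies in the weak range.

Fr₁ = 2.08; weak jump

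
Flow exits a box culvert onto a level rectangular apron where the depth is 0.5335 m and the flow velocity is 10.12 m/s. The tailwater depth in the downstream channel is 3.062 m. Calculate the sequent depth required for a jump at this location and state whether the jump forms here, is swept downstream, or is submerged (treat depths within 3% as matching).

Fr₁ = V₁/√(g·y₁) = 10.12/√(9.81×0.5335) = 4.424.
By Bélanger, y₂/y₁ = ½[√(1 + 8Fr₁²) − 1] = ½[√157.55 − 1] = 5.776.
y₂ = 5.776 × 0.5335 = 3.081 m.
Tailwater y_tw = 3.062 m: y_tw ≈ y₂, so the jump forms here.

y₂ = 3.081 m; the jump forms here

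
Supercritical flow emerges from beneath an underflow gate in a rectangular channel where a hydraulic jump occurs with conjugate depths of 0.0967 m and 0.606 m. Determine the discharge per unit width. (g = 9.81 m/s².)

For a rectangular channel the momentum equation gives q² = ½·g·y₁·y₂·(y₁ + y₂) = ½×9.81×0.0967×0.606×0.703 = 0.202.
q = √0.202 = 0.449 m²/s.

q = 0.449 m²/s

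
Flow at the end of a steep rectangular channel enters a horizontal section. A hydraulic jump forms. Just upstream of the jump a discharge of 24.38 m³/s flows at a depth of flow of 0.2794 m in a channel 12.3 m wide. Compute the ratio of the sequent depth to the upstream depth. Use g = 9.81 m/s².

y₂/y₁ = 5.581

q = Q/b = 24.38/12.3 = 1.982 m²/s; V₁ = q/y₁ = 7.094 m/s. Fr₁ = V₁/√(g·y₁) = 4.285.
From the momentum equation for a rectangular channel, y₂/y₁ = ½[√(1 + 8Fr₁²) − 1] = ½[√147.89 − 1] = 5.581.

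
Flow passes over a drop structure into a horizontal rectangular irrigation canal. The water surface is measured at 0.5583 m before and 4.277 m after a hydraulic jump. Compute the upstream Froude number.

Fr₁ = 5.760

For a rectangular channel the momentum equation gives q² = ½·g·y₁·y₂·(y₁ + y₂) = ½×9.81×0.5583×4.277×4.835 = 56.63.
q = √56.63 = 7.525 m²/s.
V₁ = q/y₁ = 13.48 m/s; Fr₁ = V₁/√(g·y₁) = 5.760.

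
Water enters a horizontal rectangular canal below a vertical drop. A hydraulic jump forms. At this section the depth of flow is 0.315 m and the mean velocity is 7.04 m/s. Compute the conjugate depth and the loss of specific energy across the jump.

y₂ = 1.63 m; ΔE = 1.11 m

Fr₁ = V₁/√(g·y₁) = 7.04/√(9.81×0.315) = 4.00.
Bélanger equation: y₂/y₁ = ½[√(1 + 8Fr₁²) − 1] = ½[√129.3 − 1] = 5.19.
y₂ = 5.19 × 0.315 = 1.63 m.
Head loss: ΔE = (y₂ − y₁)³/(4y₁y₂) = (1.63 − 0.315)³/(4×0.315×1.63) = 2.29/2.06 = 1.11 m.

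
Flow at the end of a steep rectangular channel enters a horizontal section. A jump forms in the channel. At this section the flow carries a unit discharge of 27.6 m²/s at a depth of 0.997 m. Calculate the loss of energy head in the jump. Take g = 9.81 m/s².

ΔE = 27.8 m

V₁ = q/y₁ = 27.6/0.997 = 27.7 m/s. Fr₁ = V₁/√(g·y₁) = 27.7/√(9.81×0.997) = 8.85.
Conjugate-depth relation: y₂/y₁ = ½[√(1 + 8Fr₁²) − 1] = ½[√627.8 − 1] = 12.0.
y₂ = 12.0 × 0.997 = 12.0 m.
Head loss: ΔE = (y₂ − y₁)³/(4y₁y₂) = (12.0 − 0.997)³/(4×0.997×12.0) = 1329/47.8 = 27.8 m.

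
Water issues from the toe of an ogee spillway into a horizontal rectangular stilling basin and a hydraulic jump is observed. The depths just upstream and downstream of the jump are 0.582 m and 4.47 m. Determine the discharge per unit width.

q = 8.03 m²/s

For a rectangular channel the momentum equation gives q² = ½·g·y₁·y₂·(y₁ + y₂) = ½×9.81×0.582×4.47×5.05 = 64.5.
q = √64.5 = 8.03 m²/s.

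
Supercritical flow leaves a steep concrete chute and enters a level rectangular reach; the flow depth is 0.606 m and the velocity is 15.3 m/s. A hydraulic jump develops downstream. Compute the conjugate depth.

y₂ = 5.08 m

Fr₁ = V₁/√(g·y₁) = 15.3/√(9.81×0.606) = 6.28.
Bélanger equation: y₂/y₁ = ½[√(1 + 8Fr₁²) − 1] = ½[√316.0 − 1] = 8.39.
y₂ = 8.39 × 0.606 = 5.08 m.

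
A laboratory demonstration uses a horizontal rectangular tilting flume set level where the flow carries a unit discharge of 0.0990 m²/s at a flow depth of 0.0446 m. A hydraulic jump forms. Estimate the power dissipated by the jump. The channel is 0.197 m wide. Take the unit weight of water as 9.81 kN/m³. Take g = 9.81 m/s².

P = 0.0175 kW

V₁ = q/y₁ = 0.0990/0.0446 = 2.22 m/s. Fr₁ = V₁/√(g·y₁) = 2.22/√(9.81×0.0446) = 3.36.
From the momentum equation for a rectangular channel, y₂/y₁ = ½[√(1 + 8Fr₁²) − 1] = ½[√91.09 − 1] = 4.27.
y₂ = 4.27 × 0.0446 = 0.191 m.
Head loss: ΔE = (y₂ − y₁)³/(4y₁y₂) = (0.191 − 0.0446)³/(4×0.0446×0.191) = 0.00311/0.0340 = 0.0914 m.
Q = q·b = 0.0990 × 0.197 = 0.0195 m³/s. P = γ·Q·ΔE = 9.81 × 0.0195 × 0.0914 = 0.0175 kW.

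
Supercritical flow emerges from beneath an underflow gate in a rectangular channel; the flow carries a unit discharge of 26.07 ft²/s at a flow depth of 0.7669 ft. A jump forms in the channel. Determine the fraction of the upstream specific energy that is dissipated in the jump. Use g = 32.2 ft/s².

V₁ = q/y₁ = 26.07/0.7669 = 33.99 ft/s. Fr₁ = V₁/√(g·y₁) = 33.99/√(32.2×0.7669) = 6.841.
Conjugate-depth relation: y₂/y₁ = ½[√(1 + 8Fr₁²) − 1] = ½[√375.37 − 1] = 9.187.
y₂ = 9.187 × 0.7669 = 7.046 ft.
E₁ = y₁ + V₁²/2g = 18.71 ft. ΔE = (y₂ − y₁)³/(4y₁y₂) = 11.45 ft. ΔE/E₁ = 11.45/18.71 = 0.612.

ΔE/E₁ = 0.612 (61.2%)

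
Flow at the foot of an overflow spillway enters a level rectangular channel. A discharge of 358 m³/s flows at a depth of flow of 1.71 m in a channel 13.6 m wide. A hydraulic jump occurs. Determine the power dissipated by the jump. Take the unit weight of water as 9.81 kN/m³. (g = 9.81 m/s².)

q = Q/b = 358/13.6 = 26.3 m²/s; V₁ = q/y₁ = 15.4 m/s. Fr₁ = V₁/√(g·y₁) = 3.76.
From the momentum equation for a rectangular channel, y₂/y₁ = ½[√(1 + 8Fr₁²) − 1] = ½[√114.0 − 1] = 4.84.
y₂ = 4.84 × 1.71 = 8.27 m.
Head loss: ΔE = (y₂ − y₁)³/(4y₁y₂) = (8.27 − 1.71)³/(4×1.71×8.27) = 283/56.6 = 5.00 m.
P = γ·Q·ΔE = 9.81 × 358 × 5.00 = 17552 kW.

P = 17552 kW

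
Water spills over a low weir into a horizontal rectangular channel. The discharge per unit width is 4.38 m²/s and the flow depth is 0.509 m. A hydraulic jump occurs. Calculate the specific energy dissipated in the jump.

V₁ = q/y₁ = 4.38/0.509 = 8.61 m/s. Fr₁ = V₁/√(g·y₁) = 8.61/√(9.81×0.509) = 3.85.
From the momentum equation for a rectangular channel, y₂/y₁ = ½[√(1 + 8Fr₁²) − 1] = ½[√119.6 − 1] = 4.97.
y₂ = 4.97 × 0.509 = 2.53 m.
V₂ = q/y₂ = 4.38/2.53 = 1.73 m/s. E₁ = y₁ + V₁²/2g = 4.28 m; E₂ = y₂ + V₂²/2g = 2.68 m. ΔE = E₁ − E₂ = 1.60 m.

ΔE = 1.60 m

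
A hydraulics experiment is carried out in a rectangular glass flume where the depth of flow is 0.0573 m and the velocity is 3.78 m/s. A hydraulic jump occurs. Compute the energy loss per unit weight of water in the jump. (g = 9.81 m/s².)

Fr₁ = V₁/√(g·y₁) = 3.78/√(9.81×0.0573) = 5.04.
Bélanger equation: y₂/y₁ = ½[√(1 + 8Fr₁²) − 1] = ½[√204.4 − 1] = 6.65.
y₂ = 6.65 × 0.0573 = 0.381 m.
Head loss: ΔE = (y₂ − y₁)³/(4y₁y₂) = (0.381 − 0.0573)³/(4×0.0573×0.381) = 0.0339/0.0873 = 0.388 m.

ΔE = 0.388 m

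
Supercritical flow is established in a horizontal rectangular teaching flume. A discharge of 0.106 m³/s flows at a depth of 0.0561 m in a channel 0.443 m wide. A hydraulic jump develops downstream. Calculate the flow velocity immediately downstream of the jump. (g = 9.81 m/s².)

q = Q/b = 0.106/0.443 = 0.239 m²/s; V₁ = q/y₁ = 4.27 m/s. Fr₁ = V₁/√(g·y₁) = 5.75.
Bélanger equation: y₂/y₁ = ½[√(1 + 8Fr₁²) − 1] = ½[√265.4 − 1] = 7.65.
y₂ = 7.65 × 0.0561 = 0.429 m.
V₂ = q/y₂ = 0.239/0.429 = 0.558 m/s.

V₂ = 0.558 m/s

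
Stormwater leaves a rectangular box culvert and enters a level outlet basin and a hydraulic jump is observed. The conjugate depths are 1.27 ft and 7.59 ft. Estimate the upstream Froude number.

For a rectangular channel the momentum equation gives q² = ½·g·y₁·y₂·(y₁ + y₂) = ½×32.2×1.27×7.59×8.86 = 1375.
q = √1375 = 37.1 ft²/s.
V₁ = q/y₁ = 29.2 ft/s; Fr₁ = V₁/√(g·y₁) = 4.57.

Fr₁ = 4.57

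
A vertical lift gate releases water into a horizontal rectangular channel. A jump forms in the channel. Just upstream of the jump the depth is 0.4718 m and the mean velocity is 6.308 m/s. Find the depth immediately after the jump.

y₂ = 1.735 m

Fr₁ = V₁/√(g·y₁) = 6.308/√(9.81×0.4718) = 2.932.
By Bélanger, y₂/y₁ = ½[√(1 + 8Fr₁²) − 1] = ½[√69.778 − 1] = 3.677.
y₂ = 3.677 × 0.4718 = 1.735 m.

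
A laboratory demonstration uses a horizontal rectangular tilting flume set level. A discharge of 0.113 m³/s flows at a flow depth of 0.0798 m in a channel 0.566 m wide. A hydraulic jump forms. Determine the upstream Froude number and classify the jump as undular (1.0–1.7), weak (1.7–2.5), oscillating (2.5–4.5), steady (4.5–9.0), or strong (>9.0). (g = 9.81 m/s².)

Fr₁ = 2.83; oscillating jump

q = Q/b = 0.113/0.566 = 0.200 m²/s; V₁ = q/y₁ = 2.50 m/s. Fr₁ = V₁/√(g·y₁) = 2.83.
Fr₁ = 2.83 lies in the oscillating range.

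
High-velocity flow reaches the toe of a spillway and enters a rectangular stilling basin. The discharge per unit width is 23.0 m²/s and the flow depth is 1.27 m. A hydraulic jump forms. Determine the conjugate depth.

y₂ = 8.60 m

V₁ = q/y₁ = 23.0/1.27 = 18.1 m/s. Fr₁ = V₁/√(g·y₁) = 18.1/√(9.81×1.27) = 5.13.
Bélanger equation: y₂/y₁ = ½[√(1 + 8Fr₁²) − 1] = ½[√211.6 − 1] = 6.77.
y₂ = 6.77 × 1.27 = 8.60 m.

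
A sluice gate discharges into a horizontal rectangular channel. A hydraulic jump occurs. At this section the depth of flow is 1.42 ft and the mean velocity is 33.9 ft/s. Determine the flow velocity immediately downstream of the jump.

Fr₁ = V₁/√(g·y₁) = 33.9/√(32.2×1.42) = 5.01.
By Bélanger, y₂/y₁ = ½[√(1 + 8Fr₁²) − 1] = ½[√202.1 − 1] = 6.61.
y₂ = 6.61 × 1.42 = 9.38 ft.
q = V₁·y₁ = 33.9 × 1.42 = 48.1 ft²/s.
V₂ = q/y₂ = 48.1/9.38 = 5.13 ft/s.

V₂ = 5.13 ft/s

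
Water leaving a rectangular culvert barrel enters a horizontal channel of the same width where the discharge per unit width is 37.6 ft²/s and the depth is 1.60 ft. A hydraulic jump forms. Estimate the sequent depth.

y₂ = 6.65 ft

V₁ = q/y₁ = 37.6/1.60 = 23.5 ft/s. Fr₁ = V₁/√(g·y₁) = 23.5/√(32.2×1.60) = 3.27.
Bélanger equation: y₂/y₁ = ½[√(1 + 8Fr₁²) − 1] = ½[√86.75 − 1] = 4.16.
y₂ = 4.16 × 1.60 = 6.65 ft.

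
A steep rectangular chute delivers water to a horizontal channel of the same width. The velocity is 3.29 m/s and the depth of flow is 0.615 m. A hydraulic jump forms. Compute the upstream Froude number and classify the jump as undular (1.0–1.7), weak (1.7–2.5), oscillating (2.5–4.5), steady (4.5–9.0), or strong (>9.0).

Fr₁ = V₁/√(g·y₁) = 3.29/√(9.81×0.615) = 1.34.
Fr₁ = 1.34 lies in the undular range.

Fr₁ = 1.34; undular jump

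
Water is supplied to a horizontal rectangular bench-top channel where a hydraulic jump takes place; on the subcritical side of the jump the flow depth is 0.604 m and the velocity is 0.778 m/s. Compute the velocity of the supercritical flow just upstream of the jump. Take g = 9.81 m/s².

Fr₂ = V₂/√(g·y₂) = 0.778/√(9.81×0.604) = 0.320.
Applying the sequent-depth relation in reverse, y₁/y₂ = ½[√(1 + 8Fr₂²) − 1] = ½[√1.817 − 1] = 0.174.
y₁ = 0.174 × 0.604 = 0.105 m.
V₁ = q/y₁ = 0.470/0.105 = 4.47 m/s.

V₁ = 4.47 m/s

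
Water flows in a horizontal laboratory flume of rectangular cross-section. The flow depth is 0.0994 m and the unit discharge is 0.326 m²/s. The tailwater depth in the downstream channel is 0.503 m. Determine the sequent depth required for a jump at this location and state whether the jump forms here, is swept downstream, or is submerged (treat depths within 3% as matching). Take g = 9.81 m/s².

V₁ = q/y₁ = 0.326/0.0994 = 3.28 m/s. Fr₁ = V₁/√(g·y₁) = 3.28/√(9.81×0.0994) = 3.32.
Sequent-depth ratio: y₂/y₁ = ½[√(1 + 8Fr₁²) − 1] = ½[√89.25 − 1] = 4.22.
y₂ = 4.22 × 0.0994 = 0.420 m.
Tailwater y_tw = 0.503 m: y_tw > y₂, so the jump is submerged.

y₂ = 0.420 m; the jump is submerged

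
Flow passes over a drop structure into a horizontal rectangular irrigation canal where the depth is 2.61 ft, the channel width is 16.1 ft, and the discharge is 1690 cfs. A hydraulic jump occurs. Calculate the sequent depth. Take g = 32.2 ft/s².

q = Q/b = 1690/16.1 = 105 ft²/s; V₁ = q/y₁ = 40.2 ft/s. Fr₁ = V₁/√(g·y₁) = 4.39.
From the momentum equation for a rectangular channel, y₂/y₁ = ½[√(1 + 8Fr₁²) − 1] = ½[√155.0 − 1] = 5.72.
y₂ = 5.72 × 2.61 = 14.9 ft.

y₂ = 14.9 ft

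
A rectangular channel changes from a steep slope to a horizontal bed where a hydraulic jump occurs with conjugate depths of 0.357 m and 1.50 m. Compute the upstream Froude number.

Fr₁ = 3.31

For a rectangular channel the momentum equation gives q² = ½·g·y₁·y₂·(y₁ + y₂) = ½×9.81×0.357×1.50×1.86 = 4.88.
q = √4.88 = 2.21 m²/s.
V₁ = q/y₁ = 6.19 m/s; Fr₁ = V₁/√(g·y₁) = 3.31.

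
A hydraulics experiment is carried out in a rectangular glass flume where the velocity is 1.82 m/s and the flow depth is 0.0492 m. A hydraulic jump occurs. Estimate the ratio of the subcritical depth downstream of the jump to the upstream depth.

Fr₁ = V₁/√(g·y₁) = 1.82/√(9.81×0.0492) = 2.62.
From the momentum equation for a rectangular channel, y₂/y₁ = ½[√(1 + 8Fr₁²) − 1] = ½[√55.90 − 1] = 3.24.

y₂/y₁ = 3.24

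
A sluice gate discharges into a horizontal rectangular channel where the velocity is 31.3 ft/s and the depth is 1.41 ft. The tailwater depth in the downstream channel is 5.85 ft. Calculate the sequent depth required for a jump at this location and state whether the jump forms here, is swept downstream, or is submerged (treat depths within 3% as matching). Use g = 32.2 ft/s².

y₂ = 8.58 ft; the jump is swept downstream

Fr₁ = V₁/√(g·y₁) = 31.3/√(32.2×1.41) = 4.65.
From the momentum equation for a rectangular channel, y₂/y₁ = ½[√(1 + 8Fr₁²) − 1] = ½[√173.6 − 1] = 6.09.
y₂ = 6.09 × 1.41 = 8.58 ft.
Tailwater y_tw = 5.85 ft: y_tw < y₂, so the jump is swept downstream.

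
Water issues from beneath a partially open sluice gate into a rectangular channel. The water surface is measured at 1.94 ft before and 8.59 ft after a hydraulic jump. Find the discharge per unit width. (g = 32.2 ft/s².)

For a rectangular channel the momentum equation gives q² = ½·g·y₁·y₂·(y₁ + y₂) = ½×32.2×1.94×8.59×10.5 = 2825.
q = √2825 = 53.2 ft²/s.

q = 53.2 ft²/s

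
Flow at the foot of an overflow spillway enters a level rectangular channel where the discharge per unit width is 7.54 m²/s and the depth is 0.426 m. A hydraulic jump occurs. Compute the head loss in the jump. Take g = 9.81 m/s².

ΔE = 11.3 m

V₁ = q/y₁ = 7.54/0.426 = 17.7 m/s. Fr₁ = V₁/√(g·y₁) = 17.7/√(9.81×0.426) = 8.66.
Conjugate-depth relation: y₂/y₁ = ½[√(1 + 8Fr₁²) − 1] = ½[√600.7 − 1] = 11.8.
y₂ = 11.8 × 0.426 = 5.01 m.
V₂ = q/y₂ = 7.54/5.01 = 1.51 m/s. E₁ = y₁ + V₁²/2g = 16.4 m; E₂ = y₂ + V₂²/2g = 5.12 m. ΔE = E₁ − E₂ = 11.3 m.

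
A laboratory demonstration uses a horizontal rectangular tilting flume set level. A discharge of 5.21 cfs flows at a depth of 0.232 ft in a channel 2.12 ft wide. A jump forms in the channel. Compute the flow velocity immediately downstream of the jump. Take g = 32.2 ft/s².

q = Q/b = 5.21/2.12 = 2.46 ft²/s; V₁ = q/y₁ = 10.6 ft/s. Fr₁ = V₁/√(g·y₁) = 3.88.
From the momentum equation for a rectangular channel, y₂/y₁ = ½[√(1 + 8Fr₁²) − 1] = ½[√121.2 − 1] = 5.00.
y₂ = 5.00 × 0.232 = 1.16 ft.
V₂ = q/y₂ = 2.46/1.16 = 2.12 ft/s.

V₂ = 2.12 ft/s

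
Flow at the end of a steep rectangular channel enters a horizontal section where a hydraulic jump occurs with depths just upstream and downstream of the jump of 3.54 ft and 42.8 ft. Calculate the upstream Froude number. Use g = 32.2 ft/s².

Fr₁ = 8.90

For a rectangular channel the momentum equation gives q² = ½·g·y₁·y₂·(y₁ + y₂) = ½×32.2×3.54×42.8×46.3 = 113039.
q = √113039 = 336 ft²/s.
V₁ = q/y₁ = 95.0 ft/s; Fr₁ = V₁/√(g·y₁) = 8.90.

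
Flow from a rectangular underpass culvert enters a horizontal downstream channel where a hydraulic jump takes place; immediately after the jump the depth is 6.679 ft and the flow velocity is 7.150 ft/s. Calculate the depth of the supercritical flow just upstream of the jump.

Fr₂ = V₂/√(g·y₂) = 7.150/√(32.2×6.679) = 0.4876.
Applying the sequent-depth relation in reverse, y₁/y₂ = ½[√(1 + 8Fr₂²) − 1] = ½[√2.9017 − 1] = 0.3517.
y₁ = 0.3517 × 6.679 = 2.349 ft.

y₁ = 2.349 ft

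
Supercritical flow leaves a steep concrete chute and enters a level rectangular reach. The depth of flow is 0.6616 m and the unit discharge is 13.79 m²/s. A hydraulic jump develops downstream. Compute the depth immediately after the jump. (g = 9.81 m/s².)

y₂ = 7.331 m

V₁ = q/y₁ = 13.79/0.6616 = 20.84 m/s. Fr₁ = V₁/√(g·y₁) = 20.84/√(9.81×0.6616) = 8.182.
Conjugate-depth relation: y₂/y₁ = ½[√(1 + 8Fr₁²) − 1] = ½[√536.50 − 1] = 11.08.
y₂ = 11.08 × 0.6616 = 7.331 m.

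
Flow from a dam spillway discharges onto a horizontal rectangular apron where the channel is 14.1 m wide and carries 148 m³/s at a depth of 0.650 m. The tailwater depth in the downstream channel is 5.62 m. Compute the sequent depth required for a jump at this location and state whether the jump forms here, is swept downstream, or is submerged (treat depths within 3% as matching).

y₂ = 5.56 m; the jump forms here

q = Q/b = 148/14.1 = 10.5 m²/s; V₁ = q/y₁ = 16.1 m/s. Fr₁ = V₁/√(g·y₁) = 6.39.
Bélanger equation: y₂/y₁ = ½[√(1 + 8Fr₁²) − 1] = ½[√328.2 − 1] = 8.56.
y₂ = 8.56 × 0.650 = 5.56 m.
Tailwater y_tw = 5.62 m: y_tw ≈ y₂, so the jump forms here.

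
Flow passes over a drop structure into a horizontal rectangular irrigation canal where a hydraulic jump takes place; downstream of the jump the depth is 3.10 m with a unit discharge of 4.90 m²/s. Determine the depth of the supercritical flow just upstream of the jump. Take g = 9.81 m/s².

V₂ = q/y₂ = 4.90/3.10 = 1.58 m/s; Fr₂ = V₂/√(g·y₂) = 0.287.
The Bélanger relation is symmetric: y₁/y₂ = ½[√(1 + 8Fr₂²) − 1] = ½[√1.657 − 1] = 0.144.
y₁ = 0.144 × 3.10 = 0.445 m.

y₁ = 0.445 m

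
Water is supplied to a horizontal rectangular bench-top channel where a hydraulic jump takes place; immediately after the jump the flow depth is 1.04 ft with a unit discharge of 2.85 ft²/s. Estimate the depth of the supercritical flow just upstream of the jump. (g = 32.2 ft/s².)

y₁ = 0.349 ft

V₂ = q/y₂ = 2.85/1.04 = 2.74 ft/s; Fr₂ = V₂/√(g·y₂) = 0.474.
The Bélanger relation is symmetric: y₁/y₂ = ½[√(1 + 8Fr₂²) − 1] = ½[√2.794 − 1] = 0.336.
y₁ = 0.336 × 1.04 = 0.349 ft.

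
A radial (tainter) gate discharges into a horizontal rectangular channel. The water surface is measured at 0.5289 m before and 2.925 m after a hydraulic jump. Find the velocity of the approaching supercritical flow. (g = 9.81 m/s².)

V₁ = 9.679 m/s

For a rectangular channel the momentum equation gives q² = ½·g·y₁·y₂·(y₁ + y₂) = ½×9.81×0.5289×2.925×3.454 = 26.21.
q = √26.21 = 5.119 m²/s.
V₁ = q/y₁ = 5.119/0.5289 = 9.679 m/s.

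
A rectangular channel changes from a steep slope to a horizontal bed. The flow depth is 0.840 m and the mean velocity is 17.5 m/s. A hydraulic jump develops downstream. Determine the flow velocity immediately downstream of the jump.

V₂ = 2.15 m/s

Fr₁ = V₁/√(g·y₁) = 17.5/√(9.81×0.840) = 6.10.
From the momentum equation for a rectangular channel, y₂/y₁ = ½[√(1 + 8Fr₁²) − 1] = ½[√298.3 − 1] = 8.14.
y₂ = 8.14 × 0.840 = 6.83 m.
q = V₁·y₁ = 17.5 × 0.840 = 14.7 m²/s.
V₂ = q/y₂ = 14.7/6.83 = 2.15 m/s.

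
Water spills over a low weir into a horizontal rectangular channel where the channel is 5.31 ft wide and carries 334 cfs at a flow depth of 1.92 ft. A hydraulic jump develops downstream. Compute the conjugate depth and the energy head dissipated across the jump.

q = Q/b = 334/5.31 = 62.9 ft²/s; V₁ = q/y₁ = 32.8 ft/s. Fr₁ = V₁/√(g·y₁) = 4.17.
From the momentum equation for a rectangular channel, y₂/y₁ = ½[√(1 + 8Fr₁²) − 1] = ½[√139.9 − 1] = 5.41.
y₂ = 5.41 × 1.92 = 10.4 ft.
V₂ = q/y₂ = 62.9/10.4 = 6.05 ft/s. E₁ = y₁ + V₁²/2g = 18.6 ft; E₂ = y₂ + V₂²/2g = 11.0 ft. ΔE = E₁ − E₂ = 7.62 ft.

y₂ = 10.4 ft; ΔE = 7.62 ft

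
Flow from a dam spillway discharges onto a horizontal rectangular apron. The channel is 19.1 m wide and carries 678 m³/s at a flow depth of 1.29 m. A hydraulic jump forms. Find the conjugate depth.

y₂ = 13.5 m

q = Q/b = 678/19.1 = 35.5 m²/s; V₁ = q/y₁ = 27.5 m/s. Fr₁ = V₁/√(g·y₁) = 7.74.
Conjugate-depth relation: y₂/y₁ = ½[√(1 + 8Fr₁²) − 1] = ½[√479.7 − 1] = 10.5.
y₂ = 10.5 × 1.29 = 13.5 m.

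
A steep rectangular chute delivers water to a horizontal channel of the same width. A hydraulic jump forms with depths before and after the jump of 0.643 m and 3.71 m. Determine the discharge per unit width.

For a rectangular channel the momentum equation gives q² = ½·g·y₁·y₂·(y₁ + y₂) = ½×9.81×0.643×3.71×4.35 = 50.9.
q = √50.9 = 7.14 m²/s.

q = 7.14 m²/s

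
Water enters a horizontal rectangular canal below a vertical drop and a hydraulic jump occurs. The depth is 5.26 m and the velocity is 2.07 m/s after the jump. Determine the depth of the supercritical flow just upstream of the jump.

y₁ = 0.763 m

Fr₂ = V₂/√(g·y₂) = 2.07/√(9.81×5.26) = 0.288.
The Bélanger relation is symmetric: y₁/y₂ = ½[√(1 + 8Fr₂²) − 1] = ½[√1.664 − 1] = 0.145.
y₁ = 0.145 × 5.26 = 0.763 m.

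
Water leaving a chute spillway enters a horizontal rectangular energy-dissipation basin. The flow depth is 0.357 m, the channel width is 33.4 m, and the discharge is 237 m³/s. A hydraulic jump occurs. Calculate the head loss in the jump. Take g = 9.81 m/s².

ΔE = 15.2 m

q = Q/b = 237/33.4 = 7.10 m²/s; V₁ = q/y₁ = 19.9 m/s. Fr₁ = V₁/√(g·y₁) = 10.6.
From the momentum equation for a rectangular channel, y₂/y₁ = ½[√(1 + 8Fr₁²) − 1] = ½[√903.4 − 1] = 14.5.
y₂ = 14.5 × 0.357 = 5.19 m.
V₂ = q/y₂ = 7.10/5.19 = 1.37 m/s. E₁ = y₁ + V₁²/2g = 20.5 m; E₂ = y₂ + V₂²/2g = 5.28 m. ΔE = E₁ − E₂ = 15.2 m.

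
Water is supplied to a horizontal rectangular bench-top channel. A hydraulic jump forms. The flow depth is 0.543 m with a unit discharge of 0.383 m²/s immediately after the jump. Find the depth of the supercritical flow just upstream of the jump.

y₁ = 0.0874 m

V₂ = q/y₂ = 0.383/0.543 = 0.705 m/s; Fr₂ = V₂/√(g·y₂) = 0.306.
Since the conjugate-depth ratio holds either way, y₁/y₂ = ½[√(1 + 8Fr₂²) − 1] = ½[√1.747 − 1] = 0.161.
y₁ = 0.161 × 0.543 = 0.0874 m.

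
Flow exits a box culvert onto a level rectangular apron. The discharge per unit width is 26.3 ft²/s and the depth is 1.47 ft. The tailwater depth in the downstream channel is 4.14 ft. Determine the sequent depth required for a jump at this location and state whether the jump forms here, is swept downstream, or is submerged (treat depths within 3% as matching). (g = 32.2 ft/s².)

y₂ = 4.72 ft; the jump is swept downstream

V₁ = q/y₁ = 26.3/1.47 = 17.9 ft/s. Fr₁ = V₁/√(g·y₁) = 17.9/√(32.2×1.47) = 2.60.
Conjugate-depth relation: y₂/y₁ = ½[√(1 + 8Fr₁²) − 1] = ½[√55.10 − 1] = 3.21.
y₂ = 3.21 × 1.47 = 4.72 ft.
Tailwater y_tw = 4.14 ft: y_tw < y₂, so the jump is swept downstream.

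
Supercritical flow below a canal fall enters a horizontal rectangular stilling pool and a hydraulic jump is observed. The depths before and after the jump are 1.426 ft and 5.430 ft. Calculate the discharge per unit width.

For a rectangular channel the momentum equation gives q² = ½·g·y₁·y₂·(y₁ + y₂) = ½×32.2×1.426×5.430×6.856 = 854.7.
q = √854.7 = 29.24 ft²/s.

q = 29.24 ft²/s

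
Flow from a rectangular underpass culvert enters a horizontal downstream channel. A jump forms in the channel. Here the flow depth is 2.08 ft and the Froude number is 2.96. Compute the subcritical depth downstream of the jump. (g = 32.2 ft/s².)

y₂ = 7.73 ft

Fr₁ = 2.96 (given).
Conjugate-depth relation: y₂/y₁ = ½[√(1 + 8Fr₁²) − 1] = ½[√71.09 − 1] = 3.72.
y₂ = 3.72 × 2.08 = 7.73 ft.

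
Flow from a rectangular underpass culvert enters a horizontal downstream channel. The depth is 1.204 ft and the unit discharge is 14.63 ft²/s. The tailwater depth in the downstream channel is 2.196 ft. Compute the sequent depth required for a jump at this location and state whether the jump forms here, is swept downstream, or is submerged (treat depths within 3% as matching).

y₂ = 2.775 ft; the jump is swept downstream

V₁ = q/y₁ = 14.63/1.204 = 12.15 ft/s. Fr₁ = V₁/√(g·y₁) = 12.15/√(32.2×1.204) = 1.952.
From the momentum equation for a rectangular channel, y₂/y₁ = ½[√(1 + 8Fr₁²) − 1] = ½[√31.468 − 1] = 2.305.
y₂ = 2.305 × 1.204 = 2.775 ft.
Tailwater y_tw = 2.196 ft: y_tw < y₂, so the jump is swept downstream.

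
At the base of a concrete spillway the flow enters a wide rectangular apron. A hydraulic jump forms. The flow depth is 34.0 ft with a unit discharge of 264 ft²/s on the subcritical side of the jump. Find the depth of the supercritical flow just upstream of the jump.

V₂ = q/y₂ = 264/34.0 = 7.76 ft/s; Fr₂ = V₂/√(g·y₂) = 0.235.
From the momentum equation (using Fr₂), y₁/y₂ = ½[√(1 + 8Fr₂²) − 1] = ½[√1.441 − 1] = 0.100.
y₁ = 0.100 × 34.0 = 3.40 ft.

y₁ = 3.40 ft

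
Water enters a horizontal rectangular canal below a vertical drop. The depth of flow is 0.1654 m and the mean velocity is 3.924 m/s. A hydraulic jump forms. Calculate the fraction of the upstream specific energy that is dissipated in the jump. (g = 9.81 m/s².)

ΔE/E₁ = 0.269 (26.9%)

Fr₁ = V₁/√(g·y₁) = 3.924/√(9.81×0.1654) = 3.081.
From the momentum equation for a rectangular channel, y₂/y₁ = ½[√(1 + 8Fr₁²) − 1] = ½[√76.918 − 1] = 3.885.
y₂ = 3.885 × 0.1654 = 0.6426 m.
E₁ = y₁ + V₁²/2g = 0.9502 m. ΔE = (y₂ − y₁)³/(4y₁y₂) = 0.2556 m. ΔE/E₁ = 0.2556/0.9502 = 0.269.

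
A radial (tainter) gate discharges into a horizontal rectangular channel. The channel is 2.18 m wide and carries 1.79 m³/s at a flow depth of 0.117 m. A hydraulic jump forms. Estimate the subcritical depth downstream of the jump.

q = Q/b = 1.79/2.18 = 0.821 m²/s; V₁ = q/y₁ = 7.02 m/s. Fr₁ = V₁/√(g·y₁) = 6.55.
Conjugate-depth relation: y₂/y₁ = ½[√(1 + 8Fr₁²) − 1] = ½[√344.3 − 1] = 8.78.
y₂ = 8.78 × 0.117 = 1.03 m.

y₂ = 1.03 m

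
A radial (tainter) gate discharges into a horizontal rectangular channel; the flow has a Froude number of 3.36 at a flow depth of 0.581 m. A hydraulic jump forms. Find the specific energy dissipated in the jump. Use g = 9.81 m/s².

Fr₁ = 3.36 (given).
From the momentum equation for a rectangular channel, y₂/y₁ = ½[√(1 + 8Fr₁²) − 1] = ½[√91.32 − 1] = 4.28.
y₂ = 4.28 × 0.581 = 2.49 m.
Head loss: ΔE = (y₂ − y₁)³/(4y₁y₂) = (2.49 − 0.581)³/(4×0.581×2.49) = 6.91/5.78 = 1.20 m.

ΔE = 1.20 m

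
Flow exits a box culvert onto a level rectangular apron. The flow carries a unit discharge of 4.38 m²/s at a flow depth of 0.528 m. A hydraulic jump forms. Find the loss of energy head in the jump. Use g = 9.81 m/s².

ΔE = 1.40 m

V₁ = q/y₁ = 4.38/0.528 = 8.30 m/s. Fr₁ = V₁/√(g·y₁) = 8.30/√(9.81×0.528) = 3.64.
Conjugate-depth relation: y₂/y₁ = ½[√(1 + 8Fr₁²) − 1] = ½[√107.3 − 1] = 4.68.
y₂ = 4.68 × 0.528 = 2.47 m.
V₂ = q/y₂ = 4.38/2.47 = 1.77 m/s. E₁ = y₁ + V₁²/2g = 4.04 m; E₂ = y₂ + V₂²/2g = 2.63 m. ΔE = E₁ − E₂ = 1.40 m.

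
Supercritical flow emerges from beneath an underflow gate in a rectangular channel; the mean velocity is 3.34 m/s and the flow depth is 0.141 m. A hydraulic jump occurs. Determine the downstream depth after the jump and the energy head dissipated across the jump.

y₂ = 0.500 m; ΔE = 0.164 m

Fr₁ = V₁/√(g·y₁) = 3.34/√(9.81×0.141) = 2.84.
Bélanger equation: y₂/y₁ = ½[√(1 + 8Fr₁²) − 1] = ½[√65.52 − 1] = 3.55.
y₂ = 3.55 × 0.141 = 0.500 m.
Head loss: ΔE = (y₂ − y₁)³/(4y₁y₂) = (0.500 − 0.141)³/(4×0.141×0.500) = 0.0463/0.282 = 0.164 m.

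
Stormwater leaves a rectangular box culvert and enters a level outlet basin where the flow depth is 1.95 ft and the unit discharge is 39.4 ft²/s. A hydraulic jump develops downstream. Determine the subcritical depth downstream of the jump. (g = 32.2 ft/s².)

y₂ = 6.12 ft

V₁ = q/y₁ = 39.4/1.95 = 20.2 ft/s. Fr₁ = V₁/√(g·y₁) = 20.2/√(32.2×1.95) = 2.55.
Bélanger equation: y₂/y₁ = ½[√(1 + 8Fr₁²) − 1] = ½[√53.01 − 1] = 3.14.
y₂ = 3.14 × 1.95 = 6.12 ft.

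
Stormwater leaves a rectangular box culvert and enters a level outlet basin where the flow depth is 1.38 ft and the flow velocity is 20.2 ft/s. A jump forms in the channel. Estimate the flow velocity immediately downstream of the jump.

V₂ = 5.30 ft/s

Fr₁ = V₁/√(g·y₁) = 20.2/√(32.2×1.38) = 3.03.
Bélanger equation: y₂/y₁ = ½[√(1 + 8Fr₁²) − 1] = ½[√74.46 − 1] = 3.81.
y₂ = 3.81 × 1.38 = 5.26 ft.
q = V₁·y₁ = 20.2 × 1.38 = 27.9 ft²/s.
V₂ = q/y₂ = 27.9/5.26 = 5.30 ft/s.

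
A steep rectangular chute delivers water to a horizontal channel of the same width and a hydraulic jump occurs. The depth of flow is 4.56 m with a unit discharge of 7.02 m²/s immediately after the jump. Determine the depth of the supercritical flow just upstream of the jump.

V₂ = q/y₂ = 7.02/4.56 = 1.54 m/s; Fr₂ = V₂/√(g·y₂) = 0.230.
From the momentum equation (using Fr₂), y₁/y₂ = ½[√(1 + 8Fr₂²) − 1] = ½[√1.424 − 1] = 0.0966.
y₁ = 0.0966 × 4.56 = 0.441 m.

y₁ = 0.441 m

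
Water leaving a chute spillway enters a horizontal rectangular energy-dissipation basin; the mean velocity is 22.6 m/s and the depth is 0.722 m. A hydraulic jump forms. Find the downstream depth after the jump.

y₂ = 8.32 m

Fr₁ = V₁/√(g·y₁) = 22.6/√(9.81×0.722) = 8.49.
Conjugate-depth relation: y₂/y₁ = ½[√(1 + 8Fr₁²) − 1] = ½[√577.9 − 1] = 11.5.
y₂ = 11.5 × 0.722 = 8.32 m.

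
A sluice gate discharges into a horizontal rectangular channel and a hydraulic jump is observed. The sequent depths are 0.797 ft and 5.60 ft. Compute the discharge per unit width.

q = 21.4 ft²/s

For a rectangular channel the momentum equation gives q² = ½·g·y₁·y₂·(y₁ + y₂) = ½×32.2×0.797×5.60×6.40 = 460.
q = √460 = 21.4 ft²/s.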